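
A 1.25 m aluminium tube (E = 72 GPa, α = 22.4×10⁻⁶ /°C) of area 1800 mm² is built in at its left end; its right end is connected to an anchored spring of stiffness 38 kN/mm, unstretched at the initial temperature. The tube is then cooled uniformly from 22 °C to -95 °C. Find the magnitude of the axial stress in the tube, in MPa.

Free thermal contraction: δ_free = αΔT L = 22.4×10⁻⁶ × 117 × 1250 = 3.276 mm.
Let P be the tensile force in the spring. The tube extends elastically by PL/(AE) and the spring stretches by P/k; together these equal δ_free.
P [ L/(AE) + 1/k ] = δ_free → P [ 1250/(1800×72×10³) + 1/(38×10³) ] = 3.276.
P = 3.276 / 3.596×10⁻⁵ = 91100 N.
σ = P/A = 91100/1800 = 50.61 MPa.

σ ≈ 50.6 MPa (tensile)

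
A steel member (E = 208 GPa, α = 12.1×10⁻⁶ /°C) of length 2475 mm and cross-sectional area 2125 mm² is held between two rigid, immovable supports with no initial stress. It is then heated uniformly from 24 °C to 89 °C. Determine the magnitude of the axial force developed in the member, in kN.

Full restraint means ε = 0, so the stress is σ = EαΔT = 208×10³ × 12.1×10⁻⁶ × 65 = 163.6 MPa.
P = AEαΔT = 2125 × 208×10³ × 12.1×10⁻⁶ × 65 = 347.6 kN (compressive).

P ≈ 348 kN (compressive)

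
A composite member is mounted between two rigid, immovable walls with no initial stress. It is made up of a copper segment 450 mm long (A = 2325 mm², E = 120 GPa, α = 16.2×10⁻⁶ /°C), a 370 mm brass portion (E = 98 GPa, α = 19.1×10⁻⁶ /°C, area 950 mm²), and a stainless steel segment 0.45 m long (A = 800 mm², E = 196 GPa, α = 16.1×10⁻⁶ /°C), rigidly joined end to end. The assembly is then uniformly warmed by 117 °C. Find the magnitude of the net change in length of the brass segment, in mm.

If the supports were absent, the total length change would be Σ αᵢΔT Lᵢ = 16.2×10⁻⁶×117×450 + 19.1×10⁻⁶×117×370 + 16.1×10⁻⁶×117×450 = 2.527 mm.
The rigid supports impose zero overall length change; the single axial force P common to all segments must satisfy P Σ Lᵢ/(AᵢEᵢ) = δ_free.
The series flexibility is Σ Lᵢ/(AᵢEᵢ) = 450/(2325×120×10³) + 370/(950×98×10³) + 450/(800×196×10³) = 8.457×10⁻⁶ mm/N.
P = 2.527 / 8.457×10⁻⁶ = 298900 N = 298.9 kN, compressive.
For the brass segment, free thermal change = 19.1×10⁻⁶×117×370 = 0.8268 mm and elastic change from P = 298900×370/(950×98×10³) = 1.188 mm; these oppose, so the net change is 0.361 mm (segment shortens).

|ΔL| ≈ 0.361 mm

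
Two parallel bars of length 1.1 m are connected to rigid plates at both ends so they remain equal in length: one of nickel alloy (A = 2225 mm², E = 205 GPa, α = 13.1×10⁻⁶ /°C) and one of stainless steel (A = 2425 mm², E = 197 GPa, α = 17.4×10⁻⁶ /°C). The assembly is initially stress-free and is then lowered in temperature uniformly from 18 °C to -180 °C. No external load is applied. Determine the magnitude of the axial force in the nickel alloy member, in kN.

P ≈ 199 kN (compressive in the nickel alloy)

The stainless steel has the larger α, so on cooling it would change length more than the nickel alloy if both were free. The rigid plates force a common final length, so the stainless steel is put into tension and the nickel alloy into compression, with equal and opposite forces P (no external load).
Setting the final lengths equal and cancelling L: (α₁ − α₂)ΔT = P/(A₁E₁) + P/(A₂E₂).
|α₁ − α₂|·ΔT = 4.3×10⁻⁶ × 198 = 0.0008514.
1/(A₁E₁) + 1/(A₂E₂) = 1/(2225×205×10³) + 1/(2425×197×10³) = 4.286×10⁻⁹ N⁻¹.
P = 0.0008514 / 4.286×10⁻⁹ = 198700 N = 198.7 kN.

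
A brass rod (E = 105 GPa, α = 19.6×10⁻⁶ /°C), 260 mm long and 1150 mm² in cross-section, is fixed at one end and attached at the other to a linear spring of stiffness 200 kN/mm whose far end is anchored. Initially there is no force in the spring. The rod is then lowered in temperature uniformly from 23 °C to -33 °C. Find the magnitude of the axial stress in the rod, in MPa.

σ ≈ 34.7 MPa (tensile)

If the spring were absent the rod would shorten by αΔT L = 19.6×10⁻⁶ × 56 × 260 = 0.2854 mm.
With a force P in the spring, the elastic change of the rod is PL/(AE) and that of the spring is P/k; compatibility requires their sum to equal δ_free.
P [ L/(AE) + 1/k ] = δ_free → P [ 260/(1150×105×10³) + 1/(200×10³) ] = 0.2854.
P = 0.2854 / 7.153×10⁻⁶ = 39890 N.
σ = P/A = 39890/1150 = 34.69 MPa.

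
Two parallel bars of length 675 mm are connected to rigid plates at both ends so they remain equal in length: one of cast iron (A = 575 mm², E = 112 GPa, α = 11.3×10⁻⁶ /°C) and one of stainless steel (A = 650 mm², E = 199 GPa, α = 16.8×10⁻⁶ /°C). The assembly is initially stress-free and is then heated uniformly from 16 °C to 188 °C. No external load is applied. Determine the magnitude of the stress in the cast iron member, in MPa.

Both members must finish at the same length. With the larger α, the stainless steel tends to over-expand; the plates restrain it, putting the stainless steel in compression and the cast iron in tension. With no external load the two internal forces are equal and opposite, magnitude P.
Setting the final lengths equal and cancelling L: (α₁ − α₂)ΔT = P/(A₁E₁) + P/(A₂E₂).
|α₁ − α₂|·ΔT = 5.5×10⁻⁶ × 172 = 0.000946.
1/(A₁E₁) + 1/(A₂E₂) = 1/(575×112×10³) + 1/(650×199×10³) = 2.326×10⁻⁸ N⁻¹.
P = 0.000946 / 2.326×10⁻⁸ = 40670 N = 40.67 kN.
σ_{cast iron} = P/A₁ = 40670/575 = 70.73 MPa, tensile.

σ ≈ 70.7 MPa (tensile)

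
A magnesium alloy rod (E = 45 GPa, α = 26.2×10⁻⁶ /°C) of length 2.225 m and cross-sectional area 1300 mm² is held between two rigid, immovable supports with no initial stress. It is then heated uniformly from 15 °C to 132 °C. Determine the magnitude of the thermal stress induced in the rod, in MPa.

Because both ends are immovable the net strain is zero, and the suppressed thermal strain is αΔT = 26.2×10⁻⁶ × 117 = 3065.4×10⁻⁶.
σ = EαΔT = 45×10³ × 26.2×10⁻⁶ × 117 = 137.9 MPa (compressive; the rod is trying to expand).

σ ≈ 138 MPa (compressive)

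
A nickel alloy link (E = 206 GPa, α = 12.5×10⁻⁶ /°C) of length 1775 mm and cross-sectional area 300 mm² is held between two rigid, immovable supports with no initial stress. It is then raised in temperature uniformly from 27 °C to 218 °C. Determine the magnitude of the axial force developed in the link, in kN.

With zero net strain, σ = E·αΔT = 206 GPa × 12.5×10⁻⁶ × 191 = 491.8 MPa.
P = AEαΔT = 300 × 206×10³ × 12.5×10⁻⁶ × 191 = 147.5 kN (compressive).

P ≈ 148 kN (compressive)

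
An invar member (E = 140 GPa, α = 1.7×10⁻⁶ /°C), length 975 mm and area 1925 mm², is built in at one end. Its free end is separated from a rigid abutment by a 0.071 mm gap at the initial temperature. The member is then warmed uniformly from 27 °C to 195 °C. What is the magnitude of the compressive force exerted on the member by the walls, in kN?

Unrestrained expansion: δ_free = αΔT L = 1.7×10⁻⁶ × 168 × 975 = 0.2785 mm.
The gap closes (δ_free > 0.071 mm) and the wall then resists a further 0.2785 − 0.071 = 0.2075 mm of expansion.
Compatibility: PL/(AE) = 0.2075 mm, so σ = P/A = E × (0.2075/975) = 29.79 MPa.
P = σA = 29.79 × 1925 = 57.34 kN.

P ≈ 57.3 kN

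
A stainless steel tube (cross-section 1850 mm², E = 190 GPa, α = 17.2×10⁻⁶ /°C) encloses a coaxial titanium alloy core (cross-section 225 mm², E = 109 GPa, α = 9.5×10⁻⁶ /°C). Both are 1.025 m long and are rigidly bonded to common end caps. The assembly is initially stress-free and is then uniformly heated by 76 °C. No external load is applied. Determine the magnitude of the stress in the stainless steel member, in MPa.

Equilibrium of a rigid end plate with no external load gives equal and opposite internal forces ±P in the two members. Since α_{stainless steel} > α_{titanium alloy}, heating drives the stainless steel into compression and the titanium alloy into tension.
Setting the final lengths equal and cancelling L: (α₁ − α₂)ΔT = P/(A₁E₁) + P/(A₂E₂).
|α₁ − α₂|·ΔT = 7.7×10⁻⁶ × 76 = 0.0005852.
1/(A₁E₁) + 1/(A₂E₂) = 1/(1850×190×10³) + 1/(225×109×10³) = 4.362×10⁻⁸ N⁻¹.
So P = 0.0005852 / 4.362×10⁻⁸ = 13.42 kN.
σ_{stainless steel} = P/A₁ = 13420/1850 = 7.252 MPa, compressive.

σ ≈ 7.25 MPa (compressive)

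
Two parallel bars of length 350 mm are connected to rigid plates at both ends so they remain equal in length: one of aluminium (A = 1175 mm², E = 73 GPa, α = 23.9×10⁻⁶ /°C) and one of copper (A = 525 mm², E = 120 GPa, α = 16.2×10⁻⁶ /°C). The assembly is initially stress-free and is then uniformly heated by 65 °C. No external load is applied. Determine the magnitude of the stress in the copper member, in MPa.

σ ≈ 34.6 MPa (tensile)

The aluminium has the larger α, so on heating it would change length more than the copper if both were free. The rigid plates force a common final length, so the aluminium is put into compression and the copper into tension, with equal and opposite forces P (no external load).
Compatibility of the two members (thermal + elastic change equal): (α₁ − α₂)ΔT = P·[1/(A₁E₁) + 1/(A₂E₂)].
|α₁ − α₂|·ΔT = 7.7×10⁻⁶ × 65 = 0.0005005.
1/(A₁E₁) + 1/(A₂E₂) = 1/(1175×73×10³) + 1/(525×120×10³) = 2.753×10⁻⁸ N⁻¹.
P = 0.0005005 / 2.753×10⁻⁸ = 18180 N = 18.18 kN.
σ_{copper} = P/A₂ = 18180/525 = 34.63 MPa, tensile.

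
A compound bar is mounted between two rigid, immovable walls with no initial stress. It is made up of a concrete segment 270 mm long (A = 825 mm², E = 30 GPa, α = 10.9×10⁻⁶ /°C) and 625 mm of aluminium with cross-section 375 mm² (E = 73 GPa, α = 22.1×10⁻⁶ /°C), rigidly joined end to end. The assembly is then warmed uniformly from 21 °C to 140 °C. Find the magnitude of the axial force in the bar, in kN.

P ≈ 59.1 kN (compressive)

Free thermal expansion of the whole bar: Σ αᵢΔT Lᵢ = 10.9×10⁻⁶×119×270 + 22.1×10⁻⁶×119×625 = 1.994 mm.
The rigid supports impose zero overall length change; the single axial force P common to all segments must satisfy P Σ Lᵢ/(AᵢEᵢ) = δ_free.
Σ Lᵢ/(AᵢEᵢ) = 270/(825×30×10³) + 625/(375×73×10³) = 3.374×10⁻⁵ mm/N.
Hence P = δ_free / Σ(L/AE) = 1.994/3.374×10⁻⁵ = 59.1 kN (compressive).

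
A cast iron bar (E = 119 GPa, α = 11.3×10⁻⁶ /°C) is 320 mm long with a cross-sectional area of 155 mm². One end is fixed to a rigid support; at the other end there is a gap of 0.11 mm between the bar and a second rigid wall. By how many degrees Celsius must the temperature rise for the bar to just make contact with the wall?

ΔT ≈ 30.4 °C

The gap closes when αΔT L = 0.11 mm, since the bar is still unstressed at that instant.
ΔT = 0.11 / (11.3×10⁻⁶ × 320) = 30.42 °C.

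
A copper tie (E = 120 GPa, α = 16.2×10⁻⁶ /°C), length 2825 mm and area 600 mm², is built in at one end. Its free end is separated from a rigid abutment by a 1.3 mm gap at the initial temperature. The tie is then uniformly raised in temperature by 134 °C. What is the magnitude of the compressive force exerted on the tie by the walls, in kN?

P ≈ 123 kN

If the wall were absent the tie would grow by αΔT L = 16.2×10⁻⁶ × 134 × 2825 = 6.133 mm.
After closing the 1.3 mm clearance, 6.133 − 1.3 = 4.833 mm of expansion remains to be suppressed by the wall.
So σ = E(δ_free − g)/L = 120×10³ × 4.833/2825 = 205.3 MPa.
P = σA = 205.3 × 600 = 123.2 kN.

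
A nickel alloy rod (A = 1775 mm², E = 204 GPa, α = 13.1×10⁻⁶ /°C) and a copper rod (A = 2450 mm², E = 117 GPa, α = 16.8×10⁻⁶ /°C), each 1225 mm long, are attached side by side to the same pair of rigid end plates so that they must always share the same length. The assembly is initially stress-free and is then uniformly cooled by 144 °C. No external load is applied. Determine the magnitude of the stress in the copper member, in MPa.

Both members must finish at the same length. With the larger α, the copper tends to over-contract; the plates restrain it, putting the copper in tension and the nickel alloy in compression. With no external load the two internal forces are equal and opposite, magnitude P.
Compatibility of the two members (thermal + elastic change equal): (α₁ − α₂)ΔT = P·[1/(A₁E₁) + 1/(A₂E₂)].
|α₁ − α₂|·ΔT = 3.7×10⁻⁶ × 144 = 0.0005328.
1/(A₁E₁) + 1/(A₂E₂) = 1/(1775×204×10³) + 1/(2450×117×10³) = 6.25×10⁻⁹ N⁻¹.
So P = 0.0005328 / 6.25×10⁻⁹ = 85.24 kN.
σ_{copper} = P/A₂ = 85240/2450 = 34.79 MPa, tensile.

σ ≈ 34.8 MPa (tensile)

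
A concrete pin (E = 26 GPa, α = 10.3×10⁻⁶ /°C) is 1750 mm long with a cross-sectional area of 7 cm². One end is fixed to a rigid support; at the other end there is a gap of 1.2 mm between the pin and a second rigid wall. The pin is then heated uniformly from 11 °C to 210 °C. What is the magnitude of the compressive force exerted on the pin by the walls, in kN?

Unrestrained expansion: δ_free = αΔT L = 10.3×10⁻⁶ × 199 × 1750 = 3.587 mm.
This exceeds the 1.2 mm gap, so the wall pushes back. The portion of expansion that must be recovered elastically is δ_free − gap = 3.587 − 1.2 = 2.387 mm.
Compatibility: PL/(AE) = 2.387 mm, so σ = P/A = E × (2.387/1750) = 35.46 MPa.
P = σA = 35.46 × 700 = 24.82 kN.

P ≈ 24.8 kN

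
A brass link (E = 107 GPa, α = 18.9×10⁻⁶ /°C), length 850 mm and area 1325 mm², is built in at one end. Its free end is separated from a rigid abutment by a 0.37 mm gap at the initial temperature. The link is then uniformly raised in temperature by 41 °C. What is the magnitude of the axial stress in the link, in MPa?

σ ≈ 36.3 MPa (compressive)

If the wall were absent the link would grow by αΔT L = 18.9×10⁻⁶ × 41 × 850 = 0.6587 mm.
This exceeds the 0.37 mm gap, so the wall pushes back. The portion of expansion that must be recovered elastically is δ_free − gap = 0.6587 − 0.37 = 0.2887 mm.
Compatibility: PL/(AE) = 0.2887 mm, so σ = P/A = E × (0.2887/850) = 36.34 MPa.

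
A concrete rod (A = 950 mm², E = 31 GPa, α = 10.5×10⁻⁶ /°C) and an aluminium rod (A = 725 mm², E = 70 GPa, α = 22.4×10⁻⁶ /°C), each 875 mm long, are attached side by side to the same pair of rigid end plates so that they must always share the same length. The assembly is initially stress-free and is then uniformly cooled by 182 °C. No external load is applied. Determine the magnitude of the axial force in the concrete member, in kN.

The aluminium has the larger α, so on cooling it would change length more than the concrete if both were free. The rigid plates force a common final length, so the aluminium is put into tension and the concrete into compression, with equal and opposite forces P (no external load).
Setting the final lengths equal and cancelling L: (α₁ − α₂)ΔT = P/(A₁E₁) + P/(A₂E₂).
|α₁ − α₂|·ΔT = 11.9×10⁻⁶ × 182 = 0.002166.
1/(A₁E₁) + 1/(A₂E₂) = 1/(950×31×10³) + 1/(725×70×10³) = 5.366×10⁻⁸ N⁻¹.
So P = 0.002166 / 5.366×10⁻⁸ = 40.36 kN.

P ≈ 40.4 kN (compressive in the concrete)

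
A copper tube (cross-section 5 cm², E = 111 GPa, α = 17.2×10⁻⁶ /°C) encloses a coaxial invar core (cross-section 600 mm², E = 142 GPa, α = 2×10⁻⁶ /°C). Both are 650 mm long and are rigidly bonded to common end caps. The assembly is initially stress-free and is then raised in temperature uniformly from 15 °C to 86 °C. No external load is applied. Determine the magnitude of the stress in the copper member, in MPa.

The copper has the larger α, so on heating it would change length more than the invar if both were free. The rigid plates force a common final length, so the copper is put into compression and the invar into tension, with equal and opposite forces P (no external load).
Setting the final lengths equal and cancelling L: (α₁ − α₂)ΔT = P/(A₁E₁) + P/(A₂E₂).
|α₁ − α₂|·ΔT = 15.2×10⁻⁶ × 71 = 0.001079.
1/(A₁E₁) + 1/(A₂E₂) = 1/(500×111×10³) + 1/(600×142×10³) = 2.976×10⁻⁸ N⁻¹.
So P = 0.001079 / 2.976×10⁻⁸ = 36.27 kN.
σ_{copper} = P/A₁ = 36270/500 = 72.54 MPa, compressive.

σ ≈ 72.5 MPa (compressive)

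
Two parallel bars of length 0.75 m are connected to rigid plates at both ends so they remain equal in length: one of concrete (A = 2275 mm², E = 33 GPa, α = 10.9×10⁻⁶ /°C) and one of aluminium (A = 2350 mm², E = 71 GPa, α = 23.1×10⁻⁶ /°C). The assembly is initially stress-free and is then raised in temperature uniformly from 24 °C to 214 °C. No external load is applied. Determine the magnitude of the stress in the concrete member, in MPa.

Equilibrium of a rigid end plate with no external load gives equal and opposite internal forces ±P in the two members. Since α_{aluminium} > α_{concrete}, heating drives the aluminium into compression and the concrete into tension.
Setting the final lengths equal and cancelling L: (α₁ − α₂)ΔT = P/(A₁E₁) + P/(A₂E₂).
|α₁ − α₂|·ΔT = 12.2×10⁻⁶ × 190 = 0.002318.
1/(A₁E₁) + 1/(A₂E₂) = 1/(2275×33×10³) + 1/(2350×71×10³) = 1.931×10⁻⁸ N⁻¹.
P = 0.002318 / 1.931×10⁻⁸ = 120000 N = 120 kN.
σ_{concrete} = P/A₁ = 120000/2275 = 52.76 MPa, tensile.

σ ≈ 52.8 MPa (tensile)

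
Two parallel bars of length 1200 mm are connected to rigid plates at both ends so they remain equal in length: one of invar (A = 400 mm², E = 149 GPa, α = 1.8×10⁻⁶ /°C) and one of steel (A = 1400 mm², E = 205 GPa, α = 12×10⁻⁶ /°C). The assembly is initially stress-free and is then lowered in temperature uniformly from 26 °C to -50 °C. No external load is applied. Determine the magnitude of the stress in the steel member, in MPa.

The steel has the larger α, so on cooling it would change length more than the invar if both were free. The rigid plates force a common final length, so the steel is put into tension and the invar into compression, with equal and opposite forces P (no external load).
Setting the final lengths equal and cancelling L: (α₁ − α₂)ΔT = P/(A₁E₁) + P/(A₂E₂).
|α₁ − α₂|·ΔT = 10.2×10⁻⁶ × 76 = 0.0007752.
1/(A₁E₁) + 1/(A₂E₂) = 1/(400×149×10³) + 1/(1400×205×10³) = 2.026×10⁻⁸ N⁻¹.
So P = 0.0007752 / 2.026×10⁻⁸ = 38.26 kN.
σ_{steel} = P/A₂ = 38260/1400 = 27.33 MPa, tensile.

σ ≈ 27.3 MPa (tensile)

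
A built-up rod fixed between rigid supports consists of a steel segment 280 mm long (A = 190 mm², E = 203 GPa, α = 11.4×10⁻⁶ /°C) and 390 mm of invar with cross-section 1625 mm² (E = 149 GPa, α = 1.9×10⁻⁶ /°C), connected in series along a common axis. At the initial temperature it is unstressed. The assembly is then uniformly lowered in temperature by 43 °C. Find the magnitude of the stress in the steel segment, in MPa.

With the walls removed the bar would change length by δ_free = Σ αᵢΔT Lᵢ = 11.4×10⁻⁶×43×280 + 1.9×10⁻⁶×43×390 = 0.1691 mm.
The walls prevent any net length change, so an axial force P (same in every segment) develops. Compatibility: P · Σ Lᵢ/(AᵢEᵢ) = δ_free.
Σ Lᵢ/(AᵢEᵢ) = 280/(190×203×10³) + 390/(1625×149×10³) = 8.87×10⁻⁶ mm/N.
So P = 0.1691 / 8.87×10⁻⁶ = 19.07 kN, tensile.
σ_{steel} = P / A = 19070 / 190 = 100.3 MPa.

σ ≈ 100 MPa (tensile)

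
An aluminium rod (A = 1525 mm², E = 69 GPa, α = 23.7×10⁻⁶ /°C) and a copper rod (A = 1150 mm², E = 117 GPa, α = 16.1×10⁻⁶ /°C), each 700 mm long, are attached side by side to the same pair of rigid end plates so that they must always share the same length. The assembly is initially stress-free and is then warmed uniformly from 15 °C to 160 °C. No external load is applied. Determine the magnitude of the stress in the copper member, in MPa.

The aluminium has the larger α, so on heating it would change length more than the copper if both were free. The rigid plates force a common final length, so the aluminium is put into compression and the copper into tension, with equal and opposite forces P (no external load).
Compatibility of the two members (thermal + elastic change equal): (α₁ − α₂)ΔT = P·[1/(A₁E₁) + 1/(A₂E₂)].
|α₁ − α₂|·ΔT = 7.6×10⁻⁶ × 145 = 0.001102.
1/(A₁E₁) + 1/(A₂E₂) = 1/(1525×69×10³) + 1/(1150×117×10³) = 1.694×10⁻⁸ N⁻¹.
P = 0.001102 / 1.694×10⁻⁸ = 65070 N = 65.07 kN.
σ_{copper} = P/A₂ = 65070/1150 = 56.58 MPa, tensile.

σ ≈ 56.6 MPa (tensile)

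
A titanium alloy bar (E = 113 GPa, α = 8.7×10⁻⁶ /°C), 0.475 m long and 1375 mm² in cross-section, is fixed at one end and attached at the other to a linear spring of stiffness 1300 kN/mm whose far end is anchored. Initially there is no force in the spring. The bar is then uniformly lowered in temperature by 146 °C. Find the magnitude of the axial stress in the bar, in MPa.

σ ≈ 115 MPa (tensile)

Free thermal contraction: δ_free = αΔT L = 8.7×10⁻⁶ × 146 × 475 = 0.6033 mm.
Let P be the tensile force in the spring. The bar extends elastically by PL/(AE) and the spring stretches by P/k; together these equal δ_free.
P [ L/(AE) + 1/k ] = δ_free → P [ 475/(1375×113×10³) + 1/(1300×10³) ] = 0.6033.
P = 0.6033 / 3.826×10⁻⁶ = 157700 N.
σ = P/A = 157700/1375 = 114.7 MPa.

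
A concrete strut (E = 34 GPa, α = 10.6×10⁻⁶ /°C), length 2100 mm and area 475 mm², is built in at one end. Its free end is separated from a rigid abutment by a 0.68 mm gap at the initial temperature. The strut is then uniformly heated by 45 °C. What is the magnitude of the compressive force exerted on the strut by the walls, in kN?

P ≈ 2.47 kN

Free thermal elongation = αΔT L = 10.6×10⁻⁶ × 45 × 2100 = 1.002 mm.
The gap closes (δ_free > 0.68 mm) and the wall then resists a further 1.002 − 0.68 = 0.3217 mm of expansion.
So σ = E(δ_free − g)/L = 34×10³ × 0.3217/2100 = 5.208 MPa.
Force on the wall = σA = 5.208 × 475 mm² = 2.474 kN.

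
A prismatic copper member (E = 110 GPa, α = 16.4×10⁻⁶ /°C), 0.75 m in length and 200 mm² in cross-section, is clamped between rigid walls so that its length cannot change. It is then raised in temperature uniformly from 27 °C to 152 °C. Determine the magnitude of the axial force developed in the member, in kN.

P ≈ 45.1 kN (compressive)

The ends cannot move, so σ = EαΔT = 110×10³ × 16.4×10⁻⁶ × 125 = 225.5 MPa.
Then P = σA = 225.5 × 200 mm² = 45.1 kN, compressive.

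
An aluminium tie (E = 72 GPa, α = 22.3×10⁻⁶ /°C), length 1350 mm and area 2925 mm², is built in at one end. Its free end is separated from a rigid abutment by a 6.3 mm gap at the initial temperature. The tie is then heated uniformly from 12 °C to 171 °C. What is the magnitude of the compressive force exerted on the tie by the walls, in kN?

If the wall were absent the tie would grow by αΔT L = 22.3×10⁻⁶ × 159 × 1350 = 4.787 mm.
This is smaller than the 6.3 mm clearance, so the tie expands freely without reaching the stop — the stress is zero.

P ≈ 0 kN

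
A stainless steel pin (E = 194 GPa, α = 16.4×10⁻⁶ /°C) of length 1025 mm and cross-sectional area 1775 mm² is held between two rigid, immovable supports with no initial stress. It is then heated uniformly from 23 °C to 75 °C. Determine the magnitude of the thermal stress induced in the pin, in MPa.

σ ≈ 165 MPa (compressive)

The supports are rigid, so the total axial strain is zero. The restrained thermal strain is ε = αΔT = 16.4×10⁻⁶ × 52 = 852.8×10⁻⁶.
The stress required to suppress this strain is σ = Eε = 194×10³ × 852.8×10⁻⁶ = 165.4 MPa, compressive since the pin is trying to expand.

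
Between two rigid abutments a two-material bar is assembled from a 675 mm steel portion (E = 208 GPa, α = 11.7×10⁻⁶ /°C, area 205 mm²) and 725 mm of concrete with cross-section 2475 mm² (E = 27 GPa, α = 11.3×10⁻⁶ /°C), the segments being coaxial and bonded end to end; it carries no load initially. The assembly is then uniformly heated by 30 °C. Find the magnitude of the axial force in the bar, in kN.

P ≈ 18.1 kN (compressive)

With the walls removed the bar would change length by δ_free = Σ αᵢΔT Lᵢ = 11.7×10⁻⁶×30×675 + 11.3×10⁻⁶×30×725 = 0.4827 mm.
The walls prevent any net length change, so an axial force P (same in every segment) develops. Compatibility: P · Σ Lᵢ/(AᵢEᵢ) = δ_free.
The series flexibility is Σ Lᵢ/(AᵢEᵢ) = 675/(205×208×10³) + 725/(2475×27×10³) = 2.668×10⁻⁵ mm/N.
Hence P = δ_free / Σ(L/AE) = 0.4827/2.668×10⁻⁵ = 18.09 kN (compressive).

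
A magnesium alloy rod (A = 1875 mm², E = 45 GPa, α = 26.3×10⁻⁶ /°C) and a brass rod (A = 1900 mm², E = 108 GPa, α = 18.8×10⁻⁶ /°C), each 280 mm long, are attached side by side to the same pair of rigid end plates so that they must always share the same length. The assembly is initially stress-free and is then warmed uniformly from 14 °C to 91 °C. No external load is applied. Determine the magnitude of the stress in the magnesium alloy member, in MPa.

σ ≈ 18.4 MPa (compressive)

Equilibrium of a rigid end plate with no external load gives equal and opposite internal forces ±P in the two members. Since α_{magnesium alloy} > α_{brass}, heating drives the magnesium alloy into compression and the brass into tension.
Equating the net (thermal + elastic) strains gives |α₁ − α₂|·ΔT = P·[1/(A₁E₁) + 1/(A₂E₂)].
|α₁ − α₂|·ΔT = 7.5×10⁻⁶ × 77 = 0.0005775.
1/(A₁E₁) + 1/(A₂E₂) = 1/(1875×45×10³) + 1/(1900×108×10³) = 1.673×10⁻⁸ N⁻¹.
P = 0.0005775 / 1.673×10⁻⁸ = 34530 N = 34.53 kN.
σ_{magnesium alloy} = P/A₁ = 34530/1875 = 18.42 MPa, compressive.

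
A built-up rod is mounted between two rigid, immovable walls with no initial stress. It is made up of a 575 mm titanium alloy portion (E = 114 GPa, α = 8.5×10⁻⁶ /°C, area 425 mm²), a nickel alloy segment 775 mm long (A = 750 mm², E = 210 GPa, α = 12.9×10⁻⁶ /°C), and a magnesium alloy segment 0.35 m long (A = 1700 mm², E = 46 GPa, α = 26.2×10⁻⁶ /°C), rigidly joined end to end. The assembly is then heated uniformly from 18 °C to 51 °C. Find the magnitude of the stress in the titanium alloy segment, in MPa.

If the supports were absent, the total length change would be Σ αᵢΔT Lᵢ = 8.5×10⁻⁶×33×575 + 12.9×10⁻⁶×33×775 + 26.2×10⁻⁶×33×350 = 0.7938 mm.
The rigid supports impose zero overall length change; the single axial force P common to all segments must satisfy P Σ Lᵢ/(AᵢEᵢ) = δ_free.
Σ Lᵢ/(AᵢEᵢ) = 575/(425×114×10³) + 775/(750×210×10³) + 350/(1700×46×10³) = 2.126×10⁻⁵ mm/N.
So P = 0.7938 / 2.126×10⁻⁵ = 37.33 kN, compressive.
σ_{titanium alloy} = P / A = 37330 / 425 = 87.84 MPa.

σ ≈ 87.8 MPa (compressive)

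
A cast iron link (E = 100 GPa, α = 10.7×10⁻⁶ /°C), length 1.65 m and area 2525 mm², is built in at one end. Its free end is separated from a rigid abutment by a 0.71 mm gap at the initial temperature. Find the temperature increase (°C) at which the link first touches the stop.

ΔT ≈ 40.2 °C

The gap closes when αΔT L = 0.71 mm, since the link is still unstressed at that instant.
ΔT = 0.71 / (10.7×10⁻⁶ × 1650) = 40.22 °C.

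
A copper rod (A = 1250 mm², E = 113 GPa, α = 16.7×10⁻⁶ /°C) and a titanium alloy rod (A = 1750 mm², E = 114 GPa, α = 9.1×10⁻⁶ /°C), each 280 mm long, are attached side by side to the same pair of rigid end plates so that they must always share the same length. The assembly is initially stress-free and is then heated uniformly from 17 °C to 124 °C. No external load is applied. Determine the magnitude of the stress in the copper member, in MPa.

σ ≈ 53.8 MPa (compressive)

The copper has the larger α, so on heating it would change length more than the titanium alloy if both were free. The rigid plates force a common final length, so the copper is put into compression and the titanium alloy into tension, with equal and opposite forces P (no external load).
Setting the final lengths equal and cancelling L: (α₁ − α₂)ΔT = P/(A₁E₁) + P/(A₂E₂).
|α₁ − α₂|·ΔT = 7.6×10⁻⁶ × 107 = 0.0008132.
1/(A₁E₁) + 1/(A₂E₂) = 1/(1250×113×10³) + 1/(1750×114×10³) = 1.209×10⁻⁸ N⁻¹.
So P = 0.0008132 / 1.209×10⁻⁸ = 67.25 kN.
σ_{copper} = P/A₁ = 67250/1250 = 53.8 MPa, compressive.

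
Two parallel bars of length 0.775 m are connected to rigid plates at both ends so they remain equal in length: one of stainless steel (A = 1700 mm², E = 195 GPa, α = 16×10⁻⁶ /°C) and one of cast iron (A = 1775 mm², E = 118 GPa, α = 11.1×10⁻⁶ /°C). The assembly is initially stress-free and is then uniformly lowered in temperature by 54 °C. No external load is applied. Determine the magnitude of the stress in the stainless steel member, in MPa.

Equilibrium of a rigid end plate with no external load gives equal and opposite internal forces ±P in the two members. Since α_{stainless steel} > α_{cast iron}, cooling drives the stainless steel into tension and the cast iron into compression.
Equating the net (thermal + elastic) strains gives |α₁ − α₂|·ΔT = P·[1/(A₁E₁) + 1/(A₂E₂)].
|α₁ − α₂|·ΔT = 4.9×10⁻⁶ × 54 = 0.0002646.
1/(A₁E₁) + 1/(A₂E₂) = 1/(1700×195×10³) + 1/(1775×118×10³) = 7.791×10⁻⁹ N⁻¹.
So P = 0.0002646 / 7.791×10⁻⁹ = 33.96 kN.
σ_{stainless steel} = P/A₁ = 33960/1700 = 19.98 MPa, tensile.

σ ≈ 20 MPa (tensile)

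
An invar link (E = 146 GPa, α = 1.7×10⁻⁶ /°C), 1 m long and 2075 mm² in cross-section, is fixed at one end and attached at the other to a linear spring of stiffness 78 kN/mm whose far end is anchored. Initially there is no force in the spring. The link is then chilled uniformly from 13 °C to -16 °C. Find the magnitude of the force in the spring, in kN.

The unrestrained thermal change is αΔT L = 1.7×10⁻⁶ × 29 × 1000 = 0.0493 mm.
Let P be the tensile force in the spring. The link extends elastically by PL/(AE) and the spring stretches by P/k; together these equal δ_free.
So P = δ_free / [L/(AE) + 1/k] = 0.0493 / [ 1000/(2075×146×10³) + 1/(78×10³) ].
P = 0.0493 / 1.612×10⁻⁵ = 3058 N.

P ≈ 3.06 kN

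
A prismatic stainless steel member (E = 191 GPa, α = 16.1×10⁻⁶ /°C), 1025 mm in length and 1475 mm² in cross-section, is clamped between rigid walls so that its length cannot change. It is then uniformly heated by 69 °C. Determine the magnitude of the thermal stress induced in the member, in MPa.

σ ≈ 212 MPa (compressive)

The supports are rigid, so the total axial strain is zero. The restrained thermal strain is ε = αΔT = 16.1×10⁻⁶ × 69 = 1110.9×10⁻⁶.
The stress required to suppress this strain is σ = Eε = 191×10³ × 1110.9×10⁻⁶ = 212.2 MPa, compressive since the member is trying to expand.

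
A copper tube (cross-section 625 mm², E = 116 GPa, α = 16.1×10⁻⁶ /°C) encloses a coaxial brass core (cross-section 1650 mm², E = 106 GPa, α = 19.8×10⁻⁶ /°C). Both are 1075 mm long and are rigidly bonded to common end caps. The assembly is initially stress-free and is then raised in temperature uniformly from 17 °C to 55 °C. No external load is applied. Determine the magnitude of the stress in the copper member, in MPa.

σ ≈ 11.5 MPa (tensile)

Equilibrium of a rigid end plate with no external load gives equal and opposite internal forces ±P in the two members. Since α_{brass} > α_{copper}, heating drives the brass into compression and the copper into tension.
Equating the net (thermal + elastic) strains gives |α₁ − α₂|·ΔT = P·[1/(A₁E₁) + 1/(A₂E₂)].
|α₁ − α₂|·ΔT = 3.7×10⁻⁶ × 38 = 0.0001406.
1/(A₁E₁) + 1/(A₂E₂) = 1/(625×116×10³) + 1/(1650×106×10³) = 1.951×10⁻⁸ N⁻¹.
So P = 0.0001406 / 1.951×10⁻⁸ = 7.206 kN.
σ_{copper} = P/A₁ = 7206/625 = 11.53 MPa, tensile.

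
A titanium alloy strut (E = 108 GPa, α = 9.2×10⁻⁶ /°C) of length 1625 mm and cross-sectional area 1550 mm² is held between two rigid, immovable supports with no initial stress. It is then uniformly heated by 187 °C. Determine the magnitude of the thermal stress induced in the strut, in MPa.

With length fixed, the mechanical strain must cancel the thermal strain αΔT = 9.2×10⁻⁶ × 187 = 1720.4×10⁻⁶.
σ = EαΔT = 108×10³ × 9.2×10⁻⁶ × 187 = 185.8 MPa (compressive; the strut is trying to expand).

σ ≈ 186 MPa (compressive)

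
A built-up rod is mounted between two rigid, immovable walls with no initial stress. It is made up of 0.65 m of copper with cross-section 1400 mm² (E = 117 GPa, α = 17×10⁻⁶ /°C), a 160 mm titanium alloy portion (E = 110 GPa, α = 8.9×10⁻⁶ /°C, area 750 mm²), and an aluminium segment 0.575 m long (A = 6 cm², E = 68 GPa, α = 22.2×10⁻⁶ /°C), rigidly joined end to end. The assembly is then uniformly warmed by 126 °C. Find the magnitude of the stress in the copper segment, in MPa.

With the walls removed the bar would change length by δ_free = Σ αᵢΔT Lᵢ = 17×10⁻⁶×126×650 + 8.9×10⁻⁶×126×160 + 22.2×10⁻⁶×126×575 = 3.18 mm.
Since the ends are fixed, an axial force P builds up, equal in every segment, with P · Σ Lᵢ/(AᵢEᵢ) = δ_free.
The series flexibility is Σ Lᵢ/(AᵢEᵢ) = 650/(1400×117×10³) + 160/(750×110×10³) + 575/(600×68×10³) = 2×10⁻⁵ mm/N.
Hence P = δ_free / Σ(L/AE) = 3.18/2×10⁻⁵ = 159 kN (compressive).
σ_{copper} = P / A = 159000 / 1400 = 113.6 MPa.

σ ≈ 114 MPa (compressive)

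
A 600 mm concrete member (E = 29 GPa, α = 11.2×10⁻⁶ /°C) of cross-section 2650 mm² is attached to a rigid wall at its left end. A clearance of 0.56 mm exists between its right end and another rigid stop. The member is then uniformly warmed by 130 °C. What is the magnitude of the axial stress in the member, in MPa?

Unrestrained expansion: δ_free = αΔT L = 11.2×10⁻⁶ × 130 × 600 = 0.8736 mm.
The gap closes (δ_free > 0.56 mm) and the wall then resists a further 0.8736 − 0.56 = 0.3136 mm of expansion.
So σ = E(δ_free − g)/L = 29×10³ × 0.3136/600 = 15.16 MPa.

σ ≈ 15.2 MPa (compressive)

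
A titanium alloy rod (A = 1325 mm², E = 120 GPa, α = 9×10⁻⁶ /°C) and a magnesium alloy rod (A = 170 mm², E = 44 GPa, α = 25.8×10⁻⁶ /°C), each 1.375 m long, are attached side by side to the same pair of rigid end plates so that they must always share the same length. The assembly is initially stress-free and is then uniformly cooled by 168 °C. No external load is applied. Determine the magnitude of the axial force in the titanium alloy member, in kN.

Both members must finish at the same length. With the larger α, the magnesium alloy tends to over-contract; the plates restrain it, putting the magnesium alloy in tension and the titanium alloy in compression. With no external load the two internal forces are equal and opposite, magnitude P.
Equating the net (thermal + elastic) strains gives |α₁ − α₂|·ΔT = P·[1/(A₁E₁) + 1/(A₂E₂)].
|α₁ − α₂|·ΔT = 16.8×10⁻⁶ × 168 = 0.002822.
1/(A₁E₁) + 1/(A₂E₂) = 1/(1325×120×10³) + 1/(170×44×10³) = 1.4×10⁻⁷ N⁻¹.
P = 0.002822 / 1.4×10⁻⁷ = 20160 N = 20.16 kN.

P ≈ 20.2 kN (compressive in the titanium alloy)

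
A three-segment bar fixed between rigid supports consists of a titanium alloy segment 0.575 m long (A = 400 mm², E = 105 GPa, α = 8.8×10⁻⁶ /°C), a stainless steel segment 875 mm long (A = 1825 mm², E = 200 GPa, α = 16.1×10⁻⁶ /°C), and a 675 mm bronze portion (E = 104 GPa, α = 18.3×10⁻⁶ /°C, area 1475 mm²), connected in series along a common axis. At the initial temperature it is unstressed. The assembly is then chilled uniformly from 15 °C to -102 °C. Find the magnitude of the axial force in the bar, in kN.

If the supports were absent, the total length change would be Σ αᵢΔT Lᵢ = 8.8×10⁻⁶×117×575 + 16.1×10⁻⁶×117×875 + 18.3×10⁻⁶×117×675 = 3.686 mm.
The rigid supports impose zero overall length change; the single axial force P common to all segments must satisfy P Σ Lᵢ/(AᵢEᵢ) = δ_free.
The series flexibility is Σ Lᵢ/(AᵢEᵢ) = 575/(400×105×10³) + 875/(1825×200×10³) + 675/(1475×104×10³) = 2.049×10⁻⁵ mm/N.
So P = 3.686 / 2.049×10⁻⁵ = 179.9 kN, tensile.

P ≈ 180 kN (tensile)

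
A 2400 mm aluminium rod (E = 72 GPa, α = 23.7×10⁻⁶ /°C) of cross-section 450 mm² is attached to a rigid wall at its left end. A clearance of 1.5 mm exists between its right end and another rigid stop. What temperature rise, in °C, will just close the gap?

ΔT ≈ 26.4 °C

The gap closes when αΔT L = 1.5 mm, since the rod is still unstressed at that instant.
ΔT = 1.5 / (23.7×10⁻⁶ × 2400) = 26.37 °C.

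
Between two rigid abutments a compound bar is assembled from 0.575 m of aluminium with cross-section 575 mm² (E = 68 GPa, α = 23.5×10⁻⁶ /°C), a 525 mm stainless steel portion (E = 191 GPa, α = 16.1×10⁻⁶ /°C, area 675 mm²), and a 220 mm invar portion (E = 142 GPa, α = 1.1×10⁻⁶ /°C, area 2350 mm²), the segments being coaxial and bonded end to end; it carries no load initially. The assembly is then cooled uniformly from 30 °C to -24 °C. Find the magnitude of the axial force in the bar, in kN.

P ≈ 61.7 kN (tensile)

Free thermal contraction of the whole bar: Σ αᵢΔT Lᵢ = 23.5×10⁻⁶×54×575 + 16.1×10⁻⁶×54×525 + 1.1×10⁻⁶×54×220 = 1.199 mm.
The walls prevent any net length change, so an axial force P (same in every segment) develops. Compatibility: P · Σ Lᵢ/(AᵢEᵢ) = δ_free.
The series flexibility is Σ Lᵢ/(AᵢEᵢ) = 575/(575×68×10³) + 525/(675×191×10³) + 220/(2350×142×10³) = 1.944×10⁻⁵ mm/N.
So P = 1.199 / 1.944×10⁻⁵ = 61.69 kN, tensile.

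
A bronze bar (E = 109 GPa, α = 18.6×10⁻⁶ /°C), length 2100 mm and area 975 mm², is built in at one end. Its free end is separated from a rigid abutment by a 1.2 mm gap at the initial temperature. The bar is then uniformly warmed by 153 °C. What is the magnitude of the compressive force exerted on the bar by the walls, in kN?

P ≈ 242 kN

If the wall were absent the bar would grow by αΔT L = 18.6×10⁻⁶ × 153 × 2100 = 5.976 mm.
After closing the 1.2 mm clearance, 5.976 − 1.2 = 4.776 mm of expansion remains to be suppressed by the wall.
That suppressed elongation corresponds to σ = E·Δ/L = 109×10³ × 4.776/2100 = 247.9 MPa.
Force on the wall = σA = 247.9 × 975 mm² = 241.7 kN.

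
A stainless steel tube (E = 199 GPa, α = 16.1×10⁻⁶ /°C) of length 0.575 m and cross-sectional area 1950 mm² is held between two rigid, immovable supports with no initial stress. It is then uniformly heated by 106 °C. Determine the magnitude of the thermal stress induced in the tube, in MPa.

With length fixed, the mechanical strain must cancel the thermal strain αΔT = 16.1×10⁻⁶ × 106 = 1706.6×10⁻⁶.
σ = EαΔT = 199×10³ × 16.1×10⁻⁶ × 106 = 339.6 MPa (compressive; the tube is trying to expand).

σ ≈ 340 MPa (compressive)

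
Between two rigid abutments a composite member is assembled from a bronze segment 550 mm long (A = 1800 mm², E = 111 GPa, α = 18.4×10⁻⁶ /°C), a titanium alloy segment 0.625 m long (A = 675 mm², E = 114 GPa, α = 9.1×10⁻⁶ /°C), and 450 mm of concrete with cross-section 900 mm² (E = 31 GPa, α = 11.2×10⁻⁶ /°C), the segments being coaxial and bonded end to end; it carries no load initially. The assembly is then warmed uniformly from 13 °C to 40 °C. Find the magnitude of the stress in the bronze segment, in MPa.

σ ≈ 11.6 MPa (compressive)

With the walls removed the bar would change length by δ_free = Σ αᵢΔT Lᵢ = 18.4×10⁻⁶×27×550 + 9.1×10⁻⁶×27×625 + 11.2×10⁻⁶×27×450 = 0.5629 mm.
Since the ends are fixed, an axial force P builds up, equal in every segment, with P · Σ Lᵢ/(AᵢEᵢ) = δ_free.
The series flexibility is Σ Lᵢ/(AᵢEᵢ) = 550/(1800×111×10³) + 625/(675×114×10³) + 450/(900×31×10³) = 2.7×10⁻⁵ mm/N.
So P = 0.5629 / 2.7×10⁻⁵ = 20.84 kN, compressive.
σ_{bronze} = P / A = 20840 / 1800 = 11.58 MPa.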